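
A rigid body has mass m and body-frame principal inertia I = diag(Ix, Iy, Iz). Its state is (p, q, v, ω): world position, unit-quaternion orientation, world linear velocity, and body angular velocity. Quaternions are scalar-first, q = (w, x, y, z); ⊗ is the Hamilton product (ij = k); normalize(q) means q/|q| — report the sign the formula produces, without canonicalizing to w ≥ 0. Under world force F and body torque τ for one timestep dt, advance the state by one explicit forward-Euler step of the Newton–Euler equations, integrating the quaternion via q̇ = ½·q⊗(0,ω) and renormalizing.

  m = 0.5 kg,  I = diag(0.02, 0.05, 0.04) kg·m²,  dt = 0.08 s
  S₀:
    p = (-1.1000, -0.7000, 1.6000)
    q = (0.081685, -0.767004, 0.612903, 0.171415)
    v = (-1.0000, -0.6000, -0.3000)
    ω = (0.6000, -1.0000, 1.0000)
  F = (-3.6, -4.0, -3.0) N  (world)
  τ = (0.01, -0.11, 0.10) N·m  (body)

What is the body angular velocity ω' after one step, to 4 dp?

gyro term ω×Iω = (0.0100, -0.0120, -0.0180)
angular accel α = (0.0000, -1.9600, 2.9500)
ω + α·dt = (0.6000, -1.1568, 1.2360)

ω' = (0.6000, -1.1568, 1.2360)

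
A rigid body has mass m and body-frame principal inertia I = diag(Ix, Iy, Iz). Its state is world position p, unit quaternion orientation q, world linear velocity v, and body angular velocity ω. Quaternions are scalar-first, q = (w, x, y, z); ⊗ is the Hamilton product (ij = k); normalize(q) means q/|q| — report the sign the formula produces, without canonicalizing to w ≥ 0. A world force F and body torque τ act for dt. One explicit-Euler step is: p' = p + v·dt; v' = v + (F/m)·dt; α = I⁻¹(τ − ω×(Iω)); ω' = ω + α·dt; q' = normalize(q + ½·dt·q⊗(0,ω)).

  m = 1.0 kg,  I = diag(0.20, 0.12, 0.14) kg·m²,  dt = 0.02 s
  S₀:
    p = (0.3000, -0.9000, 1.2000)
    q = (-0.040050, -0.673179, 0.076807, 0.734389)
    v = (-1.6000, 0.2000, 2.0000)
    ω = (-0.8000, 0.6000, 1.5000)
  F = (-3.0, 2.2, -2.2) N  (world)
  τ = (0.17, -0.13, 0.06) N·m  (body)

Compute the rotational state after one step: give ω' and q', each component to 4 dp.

ω' = (-0.7848, 0.5903, 1.5031)
q' = (-0.0569, -0.6760, 0.0808, 0.7302)

α = I⁻¹(τ − ω×Iω) = (0.7600, -0.4833, 0.1543)
ω + α·dt = (-0.7848, 0.5903, 1.5031)
Hamilton product q⊗(0,ω) = (-1.6862109, -0.2933829, 0.3982273, -0.4025368)
q' = normalize(q + ½dt·q⊗(0,ω)) = (-0.0569, -0.6760, 0.0808, 0.7302)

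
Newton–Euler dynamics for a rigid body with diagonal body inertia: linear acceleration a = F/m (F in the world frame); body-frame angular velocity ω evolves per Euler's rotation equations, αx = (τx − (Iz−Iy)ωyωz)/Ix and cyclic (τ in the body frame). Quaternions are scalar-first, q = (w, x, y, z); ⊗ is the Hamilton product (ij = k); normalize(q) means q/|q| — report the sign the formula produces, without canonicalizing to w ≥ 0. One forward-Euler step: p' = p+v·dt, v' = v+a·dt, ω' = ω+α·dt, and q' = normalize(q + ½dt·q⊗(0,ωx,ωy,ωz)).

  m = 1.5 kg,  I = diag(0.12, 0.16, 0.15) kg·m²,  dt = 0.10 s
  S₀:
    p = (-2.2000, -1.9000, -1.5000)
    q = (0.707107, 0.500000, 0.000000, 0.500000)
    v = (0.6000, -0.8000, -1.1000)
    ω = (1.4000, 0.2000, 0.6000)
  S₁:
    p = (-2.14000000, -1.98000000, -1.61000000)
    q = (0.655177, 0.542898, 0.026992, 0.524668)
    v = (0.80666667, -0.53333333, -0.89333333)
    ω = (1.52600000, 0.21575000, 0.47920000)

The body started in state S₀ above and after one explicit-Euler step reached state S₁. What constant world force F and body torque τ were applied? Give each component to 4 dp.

F = (3.1000, 4.0000, 3.1000)
τ = (0.1500, 0.0000, -0.1700)

Δv = v₁−v₀ = (0.20666667, 0.26666667, 0.20666667)
applied force F = (3.1000, 4.0000, 3.1000)
ω₁ − ω₀ = (0.12600000, 0.01575000, -0.12080000)
precession coupling = (-0.0012, -0.0252, 0.0112)
I·α + gyro = (0.1500, 0.0000, -0.1700)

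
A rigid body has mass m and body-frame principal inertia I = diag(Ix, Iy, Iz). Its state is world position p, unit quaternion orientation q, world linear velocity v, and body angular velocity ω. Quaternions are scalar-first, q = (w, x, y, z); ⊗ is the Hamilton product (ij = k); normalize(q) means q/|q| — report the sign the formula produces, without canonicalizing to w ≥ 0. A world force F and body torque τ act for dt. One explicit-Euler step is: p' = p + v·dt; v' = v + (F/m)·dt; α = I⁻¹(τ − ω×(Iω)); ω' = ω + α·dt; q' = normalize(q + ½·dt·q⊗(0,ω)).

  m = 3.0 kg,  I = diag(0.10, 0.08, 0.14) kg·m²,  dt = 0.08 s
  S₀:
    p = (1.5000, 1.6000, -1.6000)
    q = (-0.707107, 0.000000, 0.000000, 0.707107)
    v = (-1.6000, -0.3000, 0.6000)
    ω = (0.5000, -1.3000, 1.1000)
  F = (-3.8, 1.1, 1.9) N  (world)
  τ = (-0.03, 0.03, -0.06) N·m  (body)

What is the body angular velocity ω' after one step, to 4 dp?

ω' = (0.5446, -1.2480, 1.0583)

gyro term ω×Iω = (-0.0858, -0.0220, 0.0130)
angular accel α = (0.5580, 0.6500, -0.5214)
ω + α·dt = (0.5446, -1.2480, 1.0583)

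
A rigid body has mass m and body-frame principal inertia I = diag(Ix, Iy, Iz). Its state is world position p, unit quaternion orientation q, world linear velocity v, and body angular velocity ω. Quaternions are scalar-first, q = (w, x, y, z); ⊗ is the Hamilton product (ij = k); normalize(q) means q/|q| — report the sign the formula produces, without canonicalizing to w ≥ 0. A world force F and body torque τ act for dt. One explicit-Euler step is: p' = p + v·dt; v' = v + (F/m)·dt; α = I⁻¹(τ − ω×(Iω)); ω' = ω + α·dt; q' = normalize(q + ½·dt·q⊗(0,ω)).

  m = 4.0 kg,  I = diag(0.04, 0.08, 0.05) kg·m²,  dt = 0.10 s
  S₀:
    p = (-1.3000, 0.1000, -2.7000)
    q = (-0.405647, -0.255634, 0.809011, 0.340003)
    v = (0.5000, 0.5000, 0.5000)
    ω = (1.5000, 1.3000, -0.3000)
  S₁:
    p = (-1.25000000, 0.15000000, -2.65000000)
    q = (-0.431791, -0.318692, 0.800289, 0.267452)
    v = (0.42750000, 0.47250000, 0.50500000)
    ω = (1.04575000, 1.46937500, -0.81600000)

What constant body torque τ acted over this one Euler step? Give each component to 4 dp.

τ = (-0.1700, 0.1400, -0.1800)

Δω = ω₁−ω₀ = (-0.45425000, 0.16937500, -0.51600000)
precession coupling = (0.0117, 0.0045, 0.0780)
applied torque τ = (-0.1700, 0.1400, -0.1800)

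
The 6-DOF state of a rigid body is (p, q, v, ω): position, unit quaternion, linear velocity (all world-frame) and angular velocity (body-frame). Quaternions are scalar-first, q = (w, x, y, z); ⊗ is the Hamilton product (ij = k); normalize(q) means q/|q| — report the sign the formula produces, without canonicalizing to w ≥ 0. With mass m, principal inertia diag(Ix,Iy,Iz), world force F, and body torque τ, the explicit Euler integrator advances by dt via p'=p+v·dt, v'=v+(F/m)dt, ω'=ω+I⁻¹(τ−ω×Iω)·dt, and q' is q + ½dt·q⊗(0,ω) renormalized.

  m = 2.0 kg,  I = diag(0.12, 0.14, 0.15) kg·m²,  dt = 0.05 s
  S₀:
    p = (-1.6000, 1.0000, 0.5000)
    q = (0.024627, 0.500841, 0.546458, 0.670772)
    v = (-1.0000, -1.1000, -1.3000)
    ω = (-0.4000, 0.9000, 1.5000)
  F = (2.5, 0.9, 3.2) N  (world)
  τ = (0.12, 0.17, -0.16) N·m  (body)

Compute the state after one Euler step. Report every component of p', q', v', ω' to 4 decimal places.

p' = (-1.6500, 0.9450, 0.4350)
q' = (-0.0078, 0.5055, 0.5210, 0.6877)
v' = (-0.9375, -1.0775, -1.2200)
ω' = (-0.3556, 0.9543, 1.4491)

p' = p + v·dt = (-1.6500, 0.9450, 0.4350)
v + (F/m)dt = (-0.9375, -1.0775, -1.2200)
gyro term ω×Iω = (0.0135, 0.0180, -0.0072)
α = I⁻¹(τ − ω×Iω) = (0.8875, 1.0857, -1.0187)
new body rate ω' = (-0.3556, 0.9543, 1.4491)
2q̇ = q⊗(0,ω) = (-1.2976338, 0.2061414, -0.9974060, 0.7062806)
updated quaternion q' = (-0.0078, 0.5055, 0.5210, 0.6877)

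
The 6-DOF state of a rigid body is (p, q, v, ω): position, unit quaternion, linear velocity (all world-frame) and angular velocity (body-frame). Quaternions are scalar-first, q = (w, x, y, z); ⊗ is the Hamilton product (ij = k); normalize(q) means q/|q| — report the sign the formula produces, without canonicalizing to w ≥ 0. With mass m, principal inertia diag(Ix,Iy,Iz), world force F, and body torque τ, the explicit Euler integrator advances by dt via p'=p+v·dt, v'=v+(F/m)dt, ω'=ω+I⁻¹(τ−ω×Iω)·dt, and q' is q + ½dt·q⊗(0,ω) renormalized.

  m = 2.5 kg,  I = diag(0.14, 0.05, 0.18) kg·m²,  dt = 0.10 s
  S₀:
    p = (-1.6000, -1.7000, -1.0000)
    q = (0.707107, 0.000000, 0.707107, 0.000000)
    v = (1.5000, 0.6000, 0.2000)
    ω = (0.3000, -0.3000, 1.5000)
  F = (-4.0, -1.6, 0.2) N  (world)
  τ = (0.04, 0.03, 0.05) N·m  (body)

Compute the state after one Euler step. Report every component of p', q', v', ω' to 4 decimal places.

p' = p + v·dt = (-1.4500, -1.6400, -0.9800)
v + (F/m)dt = (1.3400, 0.5360, 0.2080)
(τ − ω×Iω)/I = (0.7036, 0.9600, 0.2328)
new body rate ω' = (0.3704, -0.2040, 1.5233)
Hamilton product q⊗(0,ω) = (0.2121321, 1.2727926, -0.2121321, 0.8485284)
updated quaternion q' = (0.7155, 0.0634, 0.6944, 0.0423)

p' = (-1.4500, -1.6400, -0.9800)
q' = (0.7155, 0.0634, 0.6944, 0.0423)
v' = (1.3400, 0.5360, 0.2080)
ω' = (0.3704, -0.2040, 1.5233)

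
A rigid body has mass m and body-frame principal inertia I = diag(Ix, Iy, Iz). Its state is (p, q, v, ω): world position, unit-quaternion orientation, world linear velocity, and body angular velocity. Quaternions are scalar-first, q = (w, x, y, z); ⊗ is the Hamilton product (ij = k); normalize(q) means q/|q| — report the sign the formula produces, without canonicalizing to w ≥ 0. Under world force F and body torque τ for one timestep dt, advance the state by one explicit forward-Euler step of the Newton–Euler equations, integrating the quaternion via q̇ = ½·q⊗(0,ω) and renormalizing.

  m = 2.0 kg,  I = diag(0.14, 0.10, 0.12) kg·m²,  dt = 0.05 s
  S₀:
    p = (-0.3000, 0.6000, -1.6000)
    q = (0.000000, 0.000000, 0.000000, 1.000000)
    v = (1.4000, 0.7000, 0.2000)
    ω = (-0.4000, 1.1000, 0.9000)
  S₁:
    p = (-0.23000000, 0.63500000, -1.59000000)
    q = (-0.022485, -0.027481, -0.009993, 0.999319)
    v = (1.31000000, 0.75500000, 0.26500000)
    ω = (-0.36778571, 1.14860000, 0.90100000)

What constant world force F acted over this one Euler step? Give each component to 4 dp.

v₁ − v₀ = (-0.09000000, 0.05500000, 0.06500000)
m·(v₁−v₀)/dt = (-3.6000, 2.2000, 2.6000)

F = (-3.6000, 2.2000, 2.6000)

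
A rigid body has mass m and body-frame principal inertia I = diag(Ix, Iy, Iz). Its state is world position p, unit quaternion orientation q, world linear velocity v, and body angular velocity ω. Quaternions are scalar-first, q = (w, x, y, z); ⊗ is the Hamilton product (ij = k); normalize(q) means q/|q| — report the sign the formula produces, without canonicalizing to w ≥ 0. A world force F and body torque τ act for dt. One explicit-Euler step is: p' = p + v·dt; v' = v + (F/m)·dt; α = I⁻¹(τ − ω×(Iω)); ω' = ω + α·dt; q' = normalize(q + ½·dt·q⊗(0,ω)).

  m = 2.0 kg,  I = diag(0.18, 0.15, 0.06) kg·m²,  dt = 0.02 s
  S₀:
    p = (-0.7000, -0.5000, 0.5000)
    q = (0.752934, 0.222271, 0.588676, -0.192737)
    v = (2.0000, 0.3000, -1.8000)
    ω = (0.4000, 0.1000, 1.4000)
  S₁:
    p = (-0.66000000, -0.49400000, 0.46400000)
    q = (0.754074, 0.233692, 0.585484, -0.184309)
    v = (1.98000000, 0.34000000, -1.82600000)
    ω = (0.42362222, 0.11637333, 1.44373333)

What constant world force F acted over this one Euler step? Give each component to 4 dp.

F = (-2.0000, 4.0000, -2.6000)

velocity change Δv = (-0.02000000, 0.04000000, -0.02600000)
m·(v₁−v₀)/dt = (-2.0000, 4.0000, -2.6000)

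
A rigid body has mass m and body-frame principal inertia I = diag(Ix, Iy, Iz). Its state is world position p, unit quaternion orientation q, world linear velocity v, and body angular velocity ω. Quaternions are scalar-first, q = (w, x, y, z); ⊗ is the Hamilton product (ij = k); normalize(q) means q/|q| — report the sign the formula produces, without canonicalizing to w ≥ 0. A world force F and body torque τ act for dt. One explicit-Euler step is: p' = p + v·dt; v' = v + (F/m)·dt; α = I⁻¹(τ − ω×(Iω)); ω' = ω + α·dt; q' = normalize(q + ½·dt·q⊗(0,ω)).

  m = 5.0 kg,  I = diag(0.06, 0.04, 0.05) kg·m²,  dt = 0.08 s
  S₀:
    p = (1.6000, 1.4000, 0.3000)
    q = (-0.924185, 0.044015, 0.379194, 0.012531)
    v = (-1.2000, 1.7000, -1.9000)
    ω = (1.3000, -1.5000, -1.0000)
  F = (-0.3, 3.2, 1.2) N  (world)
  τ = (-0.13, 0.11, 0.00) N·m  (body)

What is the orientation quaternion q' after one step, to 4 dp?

q' = (-0.8997, -0.0184, 0.4353, 0.0270)

2q̇ = q⊗(0,ω) = (0.5241025, -1.5618380, 1.4465828, 0.3652103)
q + ½dt·q⊗(0,ω), renormalized = (-0.8997, -0.0184, 0.4353, 0.0270)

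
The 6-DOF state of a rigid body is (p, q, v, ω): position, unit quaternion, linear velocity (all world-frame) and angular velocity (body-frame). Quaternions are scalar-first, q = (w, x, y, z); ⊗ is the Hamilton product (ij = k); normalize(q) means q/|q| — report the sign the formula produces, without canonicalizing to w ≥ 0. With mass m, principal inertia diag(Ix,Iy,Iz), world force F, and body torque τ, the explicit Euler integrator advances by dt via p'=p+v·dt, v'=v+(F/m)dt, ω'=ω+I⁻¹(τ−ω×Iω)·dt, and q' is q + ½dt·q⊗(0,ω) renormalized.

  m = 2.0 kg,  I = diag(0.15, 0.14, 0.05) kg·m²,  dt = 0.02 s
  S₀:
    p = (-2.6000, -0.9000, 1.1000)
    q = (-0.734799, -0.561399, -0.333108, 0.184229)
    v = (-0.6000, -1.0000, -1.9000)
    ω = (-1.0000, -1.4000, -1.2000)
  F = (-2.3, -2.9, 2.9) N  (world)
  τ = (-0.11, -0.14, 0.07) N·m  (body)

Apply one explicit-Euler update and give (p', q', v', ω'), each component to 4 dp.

precession coupling ω×(Iω) = (-0.1512, 0.1200, -0.0140)
α = I⁻¹(τ − ω×Iω) = (0.2747, -1.8571, 1.6800)
ω' = ω + α·dt = (-0.9945, -1.4371, -1.1664)
q⊗(0,ω) = (-0.8066754, 1.3924492, 0.1708108, 1.3346094)
q + ½dt·q⊗(0,ω), renormalized = (-0.7427, -0.5474, -0.3313, 0.1975)
p' = p + v·dt = (-2.6120, -0.9200, 1.0620)
v + (F/m)dt = (-0.6230, -1.0290, -1.8710)

p' = (-2.6120, -0.9200, 1.0620)
q' = (-0.7427, -0.5474, -0.3313, 0.1975)
v' = (-0.6230, -1.0290, -1.8710)
ω' = (-0.9945, -1.4371, -1.1664)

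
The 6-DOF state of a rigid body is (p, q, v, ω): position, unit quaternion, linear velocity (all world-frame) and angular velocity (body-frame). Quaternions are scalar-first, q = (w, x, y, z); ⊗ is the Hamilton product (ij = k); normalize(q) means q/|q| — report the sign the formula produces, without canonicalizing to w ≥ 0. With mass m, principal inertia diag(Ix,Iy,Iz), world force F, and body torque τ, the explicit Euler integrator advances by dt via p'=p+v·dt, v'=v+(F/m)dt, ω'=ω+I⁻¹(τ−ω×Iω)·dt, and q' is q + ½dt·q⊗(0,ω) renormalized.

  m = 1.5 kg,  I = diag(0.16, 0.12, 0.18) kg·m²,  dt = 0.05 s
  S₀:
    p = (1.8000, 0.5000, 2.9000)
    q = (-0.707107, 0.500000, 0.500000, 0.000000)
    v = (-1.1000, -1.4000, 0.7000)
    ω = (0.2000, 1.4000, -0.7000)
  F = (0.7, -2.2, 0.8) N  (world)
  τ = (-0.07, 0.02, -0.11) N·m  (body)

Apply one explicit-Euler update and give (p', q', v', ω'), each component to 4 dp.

a = F/m = (0.4667, -1.4667, 0.5333)
p + v·dt = (1.7450, 0.4300, 2.9350)
v + (F/m)dt = (-1.0767, -1.4733, 0.7267)
precession coupling ω×(Iω) = (-0.0588, 0.0028, -0.0112)
(τ − ω×Iω)/I = (-0.0700, 0.1433, -0.5489)
new body rate ω' = (0.1965, 1.4072, -0.7274)
q⊗(0,ω) = (-0.8000000, -0.4914214, -0.6399498, 1.0949749)
updated quaternion q' = (-0.7265, 0.4873, 0.4836, 0.0274)

p' = (1.7450, 0.4300, 2.9350)
q' = (-0.7265, 0.4873, 0.4836, 0.0274)
v' = (-1.0767, -1.4733, 0.7267)
ω' = (0.1965, 1.4072, -0.7274)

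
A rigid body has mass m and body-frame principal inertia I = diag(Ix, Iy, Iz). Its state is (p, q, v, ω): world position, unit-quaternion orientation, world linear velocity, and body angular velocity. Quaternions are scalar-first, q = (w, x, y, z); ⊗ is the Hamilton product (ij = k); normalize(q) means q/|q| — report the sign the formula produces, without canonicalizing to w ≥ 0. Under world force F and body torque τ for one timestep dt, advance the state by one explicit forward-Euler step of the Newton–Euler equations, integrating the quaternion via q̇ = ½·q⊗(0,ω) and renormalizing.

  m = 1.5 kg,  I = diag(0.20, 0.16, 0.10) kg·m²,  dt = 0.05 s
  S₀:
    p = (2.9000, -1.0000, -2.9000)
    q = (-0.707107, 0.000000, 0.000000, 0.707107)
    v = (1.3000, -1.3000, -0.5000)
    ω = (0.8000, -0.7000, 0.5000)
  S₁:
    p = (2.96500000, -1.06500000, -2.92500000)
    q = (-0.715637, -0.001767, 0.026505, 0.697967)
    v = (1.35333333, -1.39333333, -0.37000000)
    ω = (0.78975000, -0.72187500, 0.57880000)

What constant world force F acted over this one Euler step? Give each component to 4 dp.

F = (1.6000, -2.8000, 3.9000)

v₁ − v₀ = (0.05333333, -0.09333333, 0.13000000)
applied force F = (1.6000, -2.8000, 3.9000)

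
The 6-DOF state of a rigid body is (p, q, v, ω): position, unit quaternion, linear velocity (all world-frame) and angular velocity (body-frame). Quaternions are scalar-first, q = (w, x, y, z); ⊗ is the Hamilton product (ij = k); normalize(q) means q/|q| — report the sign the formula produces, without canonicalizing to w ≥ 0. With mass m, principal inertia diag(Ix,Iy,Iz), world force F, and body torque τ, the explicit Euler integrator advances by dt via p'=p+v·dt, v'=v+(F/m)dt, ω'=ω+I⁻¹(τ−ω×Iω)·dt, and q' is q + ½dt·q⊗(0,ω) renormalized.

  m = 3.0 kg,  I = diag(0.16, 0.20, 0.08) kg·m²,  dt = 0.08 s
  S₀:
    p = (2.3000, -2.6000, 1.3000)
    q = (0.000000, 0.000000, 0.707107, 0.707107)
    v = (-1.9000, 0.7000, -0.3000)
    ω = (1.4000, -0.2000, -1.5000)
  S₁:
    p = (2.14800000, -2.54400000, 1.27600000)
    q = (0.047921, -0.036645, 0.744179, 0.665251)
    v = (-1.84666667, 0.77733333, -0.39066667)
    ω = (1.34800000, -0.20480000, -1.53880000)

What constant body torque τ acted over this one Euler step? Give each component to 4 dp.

τ = (-0.1400, -0.1800, -0.0500)

ω₁ − ω₀ = (-0.05200000, -0.00480000, -0.03880000)
I·α + gyro = (-0.1400, -0.1800, -0.0500)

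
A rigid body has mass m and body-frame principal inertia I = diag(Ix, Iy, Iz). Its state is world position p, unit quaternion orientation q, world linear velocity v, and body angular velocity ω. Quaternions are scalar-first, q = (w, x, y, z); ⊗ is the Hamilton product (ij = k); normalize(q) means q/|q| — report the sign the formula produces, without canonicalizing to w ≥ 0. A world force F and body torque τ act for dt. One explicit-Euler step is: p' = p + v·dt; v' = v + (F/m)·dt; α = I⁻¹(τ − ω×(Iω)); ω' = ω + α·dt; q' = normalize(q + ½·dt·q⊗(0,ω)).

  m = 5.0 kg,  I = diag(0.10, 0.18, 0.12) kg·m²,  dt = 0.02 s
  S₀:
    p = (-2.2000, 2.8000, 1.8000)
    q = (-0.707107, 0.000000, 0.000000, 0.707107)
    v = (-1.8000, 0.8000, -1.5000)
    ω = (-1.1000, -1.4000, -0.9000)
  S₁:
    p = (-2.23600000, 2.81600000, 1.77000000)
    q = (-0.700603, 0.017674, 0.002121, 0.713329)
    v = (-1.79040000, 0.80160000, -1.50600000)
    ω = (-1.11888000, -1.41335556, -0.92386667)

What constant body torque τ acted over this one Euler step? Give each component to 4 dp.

τ = (-0.1700, -0.1400, -0.0200)

Δω = ω₁−ω₀ = (-0.01888000, -0.01335556, -0.02386667)
applied torque τ = (-0.1700, -0.1400, -0.0200)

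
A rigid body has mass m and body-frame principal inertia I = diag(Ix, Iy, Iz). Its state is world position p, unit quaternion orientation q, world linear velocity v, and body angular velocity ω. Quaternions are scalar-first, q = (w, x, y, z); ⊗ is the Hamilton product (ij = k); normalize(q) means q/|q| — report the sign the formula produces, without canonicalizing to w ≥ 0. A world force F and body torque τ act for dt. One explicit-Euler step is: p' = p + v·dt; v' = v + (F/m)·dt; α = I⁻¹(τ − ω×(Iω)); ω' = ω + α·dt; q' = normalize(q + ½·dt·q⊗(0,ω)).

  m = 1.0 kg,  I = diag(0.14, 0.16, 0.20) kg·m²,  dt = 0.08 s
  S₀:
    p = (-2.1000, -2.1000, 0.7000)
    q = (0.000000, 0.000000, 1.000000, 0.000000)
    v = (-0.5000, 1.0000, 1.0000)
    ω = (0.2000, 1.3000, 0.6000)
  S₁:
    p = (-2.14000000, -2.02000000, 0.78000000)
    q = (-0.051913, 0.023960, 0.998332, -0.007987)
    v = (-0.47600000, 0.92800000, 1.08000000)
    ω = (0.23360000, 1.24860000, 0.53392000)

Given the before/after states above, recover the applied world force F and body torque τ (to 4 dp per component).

v₁ − v₀ = (0.02400000, -0.07200000, 0.08000000)
F = m·Δv/dt = (0.3000, -0.9000, 1.0000)
Δω = ω₁−ω₀ = (0.03360000, -0.05140000, -0.06608000)
I·α + gyro = (0.0900, -0.1100, -0.1600)

F = (0.3000, -0.9000, 1.0000)
τ = (0.0900, -0.1100, -0.1600)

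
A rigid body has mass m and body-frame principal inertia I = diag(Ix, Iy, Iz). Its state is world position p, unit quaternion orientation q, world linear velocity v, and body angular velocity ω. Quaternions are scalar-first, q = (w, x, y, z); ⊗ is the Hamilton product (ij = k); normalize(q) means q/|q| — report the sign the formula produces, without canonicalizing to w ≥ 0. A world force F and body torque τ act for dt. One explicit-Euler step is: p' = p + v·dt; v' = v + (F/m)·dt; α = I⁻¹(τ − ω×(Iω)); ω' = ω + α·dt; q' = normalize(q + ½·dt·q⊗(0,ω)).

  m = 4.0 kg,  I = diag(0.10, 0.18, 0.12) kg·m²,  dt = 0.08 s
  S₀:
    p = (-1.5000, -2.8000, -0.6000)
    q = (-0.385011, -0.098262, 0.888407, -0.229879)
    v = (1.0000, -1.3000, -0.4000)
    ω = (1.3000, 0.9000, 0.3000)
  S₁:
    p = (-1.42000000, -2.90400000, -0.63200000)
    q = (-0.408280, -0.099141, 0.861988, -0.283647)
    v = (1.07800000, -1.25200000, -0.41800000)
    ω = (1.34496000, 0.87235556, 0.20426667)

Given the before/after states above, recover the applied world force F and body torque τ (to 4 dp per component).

F = (3.9000, 2.4000, -0.9000)
τ = (0.0400, -0.0700, -0.0500)

velocity change Δv = (0.07800000, 0.04800000, -0.01800000)
applied force F = (3.9000, 2.4000, -0.9000)
rate change Δω = (0.04496000, -0.02764444, -0.09573333)
ω₀×(Iω₀) = (-0.0162, -0.0078, 0.0936)
τ = I·(Δω/dt) + ω₀×(Iω₀) = (0.0400, -0.0700, -0.0500)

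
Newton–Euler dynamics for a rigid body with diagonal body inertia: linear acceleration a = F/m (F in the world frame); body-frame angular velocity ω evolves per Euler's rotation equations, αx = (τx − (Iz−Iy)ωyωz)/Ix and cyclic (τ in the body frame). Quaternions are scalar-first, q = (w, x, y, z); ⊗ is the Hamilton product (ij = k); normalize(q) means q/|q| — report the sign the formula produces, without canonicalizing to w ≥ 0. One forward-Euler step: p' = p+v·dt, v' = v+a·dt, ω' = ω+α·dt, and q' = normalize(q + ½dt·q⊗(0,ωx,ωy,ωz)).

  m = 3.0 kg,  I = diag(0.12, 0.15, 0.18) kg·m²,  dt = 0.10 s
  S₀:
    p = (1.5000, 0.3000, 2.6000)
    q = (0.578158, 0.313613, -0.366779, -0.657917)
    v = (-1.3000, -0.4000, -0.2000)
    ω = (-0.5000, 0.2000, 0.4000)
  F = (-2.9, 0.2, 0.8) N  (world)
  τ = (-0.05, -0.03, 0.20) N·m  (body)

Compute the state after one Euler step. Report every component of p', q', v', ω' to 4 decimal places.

p' = (1.3700, 0.2600, 2.5800)
q' = (0.6025, 0.2982, -0.3506, -0.6520)
v' = (-1.3967, -0.3933, -0.1733)
ω' = (-0.5437, 0.1720, 0.5128)

new position p' = (1.3700, 0.2600, 2.5800)
v' = v + a·dt = (-1.3967, -0.3933, -0.1733)
α = I⁻¹(τ − ω×Iω) = (-0.4367, -0.2800, 1.1278)
new body rate ω' = (-0.5437, 0.1720, 0.5128)
Hamilton product q⊗(0,ω) = (0.4933291, -0.3042072, 0.3191449, 0.1105963)
q' = normalize(q + ½dt·q⊗(0,ω)) = (0.6025, 0.2982, -0.3506, -0.6520)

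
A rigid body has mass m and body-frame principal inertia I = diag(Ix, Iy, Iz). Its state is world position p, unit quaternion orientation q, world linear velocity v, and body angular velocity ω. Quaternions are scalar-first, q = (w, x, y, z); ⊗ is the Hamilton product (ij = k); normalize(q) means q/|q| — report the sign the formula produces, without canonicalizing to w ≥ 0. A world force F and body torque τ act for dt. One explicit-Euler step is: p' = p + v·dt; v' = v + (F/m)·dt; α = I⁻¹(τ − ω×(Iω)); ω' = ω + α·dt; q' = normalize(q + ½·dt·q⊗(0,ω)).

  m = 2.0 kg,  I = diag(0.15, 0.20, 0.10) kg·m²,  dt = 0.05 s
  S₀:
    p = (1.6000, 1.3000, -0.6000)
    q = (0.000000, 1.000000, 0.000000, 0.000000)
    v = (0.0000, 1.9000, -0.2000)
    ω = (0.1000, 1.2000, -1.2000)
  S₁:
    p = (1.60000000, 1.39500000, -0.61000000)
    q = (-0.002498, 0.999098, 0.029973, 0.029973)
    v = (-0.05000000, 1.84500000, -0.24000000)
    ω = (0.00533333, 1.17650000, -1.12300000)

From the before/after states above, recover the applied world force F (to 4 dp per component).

Δv = v₁−v₀ = (-0.05000000, -0.05500000, -0.04000000)
applied force F = (-2.0000, -2.2000, -1.6000)

F = (-2.0000, -2.2000, -1.6000)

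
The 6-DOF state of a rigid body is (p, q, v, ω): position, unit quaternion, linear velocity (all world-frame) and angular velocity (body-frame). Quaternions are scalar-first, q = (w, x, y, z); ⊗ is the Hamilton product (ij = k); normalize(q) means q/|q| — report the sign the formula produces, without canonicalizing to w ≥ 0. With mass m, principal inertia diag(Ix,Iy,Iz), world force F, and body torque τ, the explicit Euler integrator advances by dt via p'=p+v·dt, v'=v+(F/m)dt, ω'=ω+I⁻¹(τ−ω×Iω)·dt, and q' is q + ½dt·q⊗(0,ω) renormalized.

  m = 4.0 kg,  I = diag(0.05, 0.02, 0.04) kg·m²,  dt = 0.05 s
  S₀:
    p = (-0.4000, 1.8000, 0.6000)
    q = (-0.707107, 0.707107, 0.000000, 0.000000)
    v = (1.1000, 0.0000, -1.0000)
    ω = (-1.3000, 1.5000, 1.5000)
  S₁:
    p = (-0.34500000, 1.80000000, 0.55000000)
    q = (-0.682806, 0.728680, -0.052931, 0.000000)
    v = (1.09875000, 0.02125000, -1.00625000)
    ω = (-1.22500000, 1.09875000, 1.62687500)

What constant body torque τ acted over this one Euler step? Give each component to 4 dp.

ω₁ − ω₀ = (0.07500000, -0.40125000, 0.12687500)
ω₀×(Iω₀) = (0.0450, -0.0195, 0.0585)
I·α + gyro = (0.1200, -0.1800, 0.1600)

τ = (0.1200, -0.1800, 0.1600)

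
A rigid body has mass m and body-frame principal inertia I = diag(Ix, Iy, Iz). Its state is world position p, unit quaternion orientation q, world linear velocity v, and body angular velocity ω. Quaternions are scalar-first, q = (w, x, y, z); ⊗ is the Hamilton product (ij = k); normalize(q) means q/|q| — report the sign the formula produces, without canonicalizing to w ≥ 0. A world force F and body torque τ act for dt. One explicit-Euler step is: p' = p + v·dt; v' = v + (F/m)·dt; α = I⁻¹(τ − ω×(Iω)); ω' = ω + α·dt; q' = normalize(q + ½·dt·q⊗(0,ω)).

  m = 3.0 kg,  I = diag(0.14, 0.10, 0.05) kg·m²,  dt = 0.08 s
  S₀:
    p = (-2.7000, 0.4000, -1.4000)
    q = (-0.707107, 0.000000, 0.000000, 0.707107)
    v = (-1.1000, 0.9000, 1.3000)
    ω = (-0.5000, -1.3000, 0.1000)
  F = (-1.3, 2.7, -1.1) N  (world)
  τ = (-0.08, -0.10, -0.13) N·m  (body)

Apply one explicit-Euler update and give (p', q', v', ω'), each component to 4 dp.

p' = (-2.7880, 0.4720, -1.2960)
q' = (-0.7088, 0.0508, 0.0226, 0.7032)
v' = (-1.1347, 0.9720, 1.2707)
ω' = (-0.5494, -1.3764, -0.0664)

ω×(Iω) gyroscopic = (0.0065, -0.0045, -0.0260)
angular accel α = (-0.6179, -0.9550, -2.0800)
ω' = ω + α·dt = (-0.5494, -1.3764, -0.0664)
2q̇ = q⊗(0,ω) = (-0.0707107, 1.2727926, 0.5656856, -0.0707107)
q + ½dt·q⊗(0,ω), renormalized = (-0.7088, 0.0508, 0.0226, 0.7032)
a = F/m = (-0.4333, 0.9000, -0.3667)
p' = p + v·dt = (-2.7880, 0.4720, -1.2960)
v' = v + a·dt = (-1.1347, 0.9720, 1.2707)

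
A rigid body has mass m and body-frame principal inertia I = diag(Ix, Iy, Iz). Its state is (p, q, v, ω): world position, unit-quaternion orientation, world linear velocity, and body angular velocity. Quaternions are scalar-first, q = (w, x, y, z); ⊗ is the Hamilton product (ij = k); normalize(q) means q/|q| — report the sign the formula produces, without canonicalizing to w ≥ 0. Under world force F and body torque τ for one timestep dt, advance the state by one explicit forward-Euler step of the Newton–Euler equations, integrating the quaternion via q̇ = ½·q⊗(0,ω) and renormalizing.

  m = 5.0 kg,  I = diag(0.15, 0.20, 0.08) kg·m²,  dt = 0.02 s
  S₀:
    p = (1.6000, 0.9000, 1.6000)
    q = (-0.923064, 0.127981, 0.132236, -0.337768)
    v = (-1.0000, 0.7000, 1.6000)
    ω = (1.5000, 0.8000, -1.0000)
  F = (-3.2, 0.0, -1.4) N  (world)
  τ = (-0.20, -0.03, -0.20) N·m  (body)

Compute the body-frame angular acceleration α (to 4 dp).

gyro term ω×Iω = (0.0960, -0.1050, 0.0600)
α = I⁻¹(τ − ω×Iω) = (-1.9733, 0.3750, -3.2500)

α = (-1.9733, 0.3750, -3.2500)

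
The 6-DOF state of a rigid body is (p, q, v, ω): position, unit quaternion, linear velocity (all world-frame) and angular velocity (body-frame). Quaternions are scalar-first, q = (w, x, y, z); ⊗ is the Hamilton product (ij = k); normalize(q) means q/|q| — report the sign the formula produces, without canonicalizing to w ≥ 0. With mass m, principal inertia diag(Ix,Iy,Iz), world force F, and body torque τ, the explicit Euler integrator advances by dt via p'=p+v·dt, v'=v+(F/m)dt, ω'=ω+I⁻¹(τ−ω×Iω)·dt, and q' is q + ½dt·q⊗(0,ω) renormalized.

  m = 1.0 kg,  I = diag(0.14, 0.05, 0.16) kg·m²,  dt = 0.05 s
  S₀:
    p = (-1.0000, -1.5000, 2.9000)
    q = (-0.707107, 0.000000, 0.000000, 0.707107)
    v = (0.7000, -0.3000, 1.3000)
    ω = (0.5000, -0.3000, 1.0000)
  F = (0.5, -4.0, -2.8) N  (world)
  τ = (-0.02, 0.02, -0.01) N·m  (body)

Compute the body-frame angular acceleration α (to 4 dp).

gyro term ω×Iω = (-0.0330, -0.0100, 0.0135)
angular accel α = (0.0929, 0.6000, -0.1469)

α = (0.0929, 0.6000, -0.1469)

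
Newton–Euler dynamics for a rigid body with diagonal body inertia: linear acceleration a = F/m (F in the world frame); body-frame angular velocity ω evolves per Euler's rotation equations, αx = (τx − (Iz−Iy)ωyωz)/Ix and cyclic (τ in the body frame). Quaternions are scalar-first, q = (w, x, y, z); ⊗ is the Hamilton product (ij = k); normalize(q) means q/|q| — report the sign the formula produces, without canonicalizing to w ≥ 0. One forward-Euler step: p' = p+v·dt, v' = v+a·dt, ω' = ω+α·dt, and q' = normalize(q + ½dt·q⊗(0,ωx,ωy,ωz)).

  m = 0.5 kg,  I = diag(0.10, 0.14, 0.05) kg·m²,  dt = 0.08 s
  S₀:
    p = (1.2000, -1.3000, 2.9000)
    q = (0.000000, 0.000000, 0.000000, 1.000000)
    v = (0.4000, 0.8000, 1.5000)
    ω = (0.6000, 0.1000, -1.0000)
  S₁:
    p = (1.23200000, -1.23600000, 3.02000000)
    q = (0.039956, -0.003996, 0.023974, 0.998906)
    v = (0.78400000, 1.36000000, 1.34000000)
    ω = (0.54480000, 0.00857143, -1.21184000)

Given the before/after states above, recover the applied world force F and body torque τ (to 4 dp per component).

v₁ − v₀ = (0.38400000, 0.56000000, -0.16000000)
m·(v₁−v₀)/dt = (2.4000, 3.5000, -1.0000)
Δω = ω₁−ω₀ = (-0.05520000, -0.09142857, -0.21184000)
precession coupling = (0.0090, -0.0300, 0.0024)
I·α + gyro = (-0.0600, -0.1900, -0.1300)

F = (2.4000, 3.5000, -1.0000)
τ = (-0.0600, -0.1900, -0.1300)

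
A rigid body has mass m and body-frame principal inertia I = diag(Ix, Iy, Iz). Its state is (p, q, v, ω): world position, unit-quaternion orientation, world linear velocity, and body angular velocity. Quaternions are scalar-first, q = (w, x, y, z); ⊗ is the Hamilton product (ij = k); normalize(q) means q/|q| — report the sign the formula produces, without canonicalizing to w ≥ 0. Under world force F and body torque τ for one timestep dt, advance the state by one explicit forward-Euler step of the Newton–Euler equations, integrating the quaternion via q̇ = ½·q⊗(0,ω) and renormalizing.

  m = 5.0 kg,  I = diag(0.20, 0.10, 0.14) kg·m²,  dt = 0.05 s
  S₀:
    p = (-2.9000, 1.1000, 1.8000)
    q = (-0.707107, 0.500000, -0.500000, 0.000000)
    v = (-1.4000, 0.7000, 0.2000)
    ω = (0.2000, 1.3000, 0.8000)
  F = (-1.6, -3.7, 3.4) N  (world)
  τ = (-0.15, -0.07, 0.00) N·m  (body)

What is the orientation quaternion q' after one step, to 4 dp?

q⊗(0,ω) = (0.5500000, -0.5414214, -1.3192391, 0.1843144)
q + ½dt·q⊗(0,ω), renormalized = (-0.6928, 0.4861, -0.5326, 0.0046)

q' = (-0.6928, 0.4861, -0.5326, 0.0046)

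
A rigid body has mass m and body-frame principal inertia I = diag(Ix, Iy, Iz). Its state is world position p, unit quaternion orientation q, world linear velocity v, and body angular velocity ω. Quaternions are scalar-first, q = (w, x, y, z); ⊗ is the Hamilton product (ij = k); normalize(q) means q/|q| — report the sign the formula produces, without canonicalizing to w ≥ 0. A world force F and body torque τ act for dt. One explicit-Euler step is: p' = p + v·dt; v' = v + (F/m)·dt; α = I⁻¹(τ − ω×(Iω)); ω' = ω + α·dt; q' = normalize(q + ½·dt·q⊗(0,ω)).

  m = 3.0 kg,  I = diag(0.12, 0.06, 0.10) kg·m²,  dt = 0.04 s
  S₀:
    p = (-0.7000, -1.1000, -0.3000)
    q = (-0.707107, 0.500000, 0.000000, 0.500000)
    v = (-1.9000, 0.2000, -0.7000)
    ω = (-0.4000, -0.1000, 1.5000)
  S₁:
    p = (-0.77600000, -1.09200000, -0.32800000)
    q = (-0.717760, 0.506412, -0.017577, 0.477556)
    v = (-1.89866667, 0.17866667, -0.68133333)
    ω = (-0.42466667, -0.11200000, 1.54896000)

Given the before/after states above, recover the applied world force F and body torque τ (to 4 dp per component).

ω₁ − ω₀ = (-0.02466667, -0.01200000, 0.04896000)
gyro term ω₀×Iω₀ = (-0.0060, -0.0120, -0.0024)
applied torque τ = (-0.0800, -0.0300, 0.1200)
v₁ − v₀ = (0.00133333, -0.02133333, 0.01866667)
applied force F = (0.1000, -1.6000, 1.4000)

F = (0.1000, -1.6000, 1.4000)
τ = (-0.0800, -0.0300, 0.1200)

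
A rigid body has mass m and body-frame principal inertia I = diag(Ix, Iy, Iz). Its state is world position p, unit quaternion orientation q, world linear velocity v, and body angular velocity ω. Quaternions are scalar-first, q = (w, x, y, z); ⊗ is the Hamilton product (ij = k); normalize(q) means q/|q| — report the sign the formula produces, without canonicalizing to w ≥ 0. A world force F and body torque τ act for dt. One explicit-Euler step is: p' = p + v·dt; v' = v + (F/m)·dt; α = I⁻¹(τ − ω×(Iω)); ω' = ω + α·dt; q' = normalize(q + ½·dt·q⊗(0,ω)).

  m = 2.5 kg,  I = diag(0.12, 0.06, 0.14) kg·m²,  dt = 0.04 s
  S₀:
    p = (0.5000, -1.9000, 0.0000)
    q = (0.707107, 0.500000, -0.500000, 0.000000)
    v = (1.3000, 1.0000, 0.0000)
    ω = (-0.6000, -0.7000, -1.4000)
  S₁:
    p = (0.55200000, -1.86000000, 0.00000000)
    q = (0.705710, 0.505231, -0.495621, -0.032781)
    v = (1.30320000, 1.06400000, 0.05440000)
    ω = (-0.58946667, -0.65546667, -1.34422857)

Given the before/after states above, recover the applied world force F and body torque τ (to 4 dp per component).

v₁ − v₀ = (0.00320000, 0.06400000, 0.05440000)
applied force F = (0.2000, 4.0000, 3.4000)
ω₁ − ω₀ = (0.01053333, 0.04453333, 0.05577143)
precession coupling = (0.0784, -0.0168, -0.0252)
I·α + gyro = (0.1100, 0.0500, 0.1700)

F = (0.2000, 4.0000, 3.4000)
τ = (0.1100, 0.0500, 0.1700)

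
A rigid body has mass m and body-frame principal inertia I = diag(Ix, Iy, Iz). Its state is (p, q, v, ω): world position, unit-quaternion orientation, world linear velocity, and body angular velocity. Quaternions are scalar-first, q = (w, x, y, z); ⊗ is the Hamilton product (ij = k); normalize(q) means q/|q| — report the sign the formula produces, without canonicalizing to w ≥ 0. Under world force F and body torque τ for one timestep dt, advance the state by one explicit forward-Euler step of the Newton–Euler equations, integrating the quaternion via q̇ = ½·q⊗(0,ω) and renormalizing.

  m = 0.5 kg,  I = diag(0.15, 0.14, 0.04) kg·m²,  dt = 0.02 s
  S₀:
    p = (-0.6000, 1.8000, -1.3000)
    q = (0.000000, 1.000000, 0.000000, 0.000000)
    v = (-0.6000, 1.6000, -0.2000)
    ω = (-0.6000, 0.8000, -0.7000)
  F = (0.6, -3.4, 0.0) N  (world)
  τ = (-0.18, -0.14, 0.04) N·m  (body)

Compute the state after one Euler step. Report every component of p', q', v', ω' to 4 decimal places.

p' = (-0.6120, 1.8320, -1.3040)
q' = (0.0060, 0.9999, 0.0070, 0.0080)
v' = (-0.5760, 1.4640, -0.2000)
ω' = (-0.6315, 0.7734, -0.6824)

(τ − ω×Iω)/I = (-1.5733, -1.3300, 0.8800)
new body rate ω' = (-0.6315, 0.7734, -0.6824)
q⊗(0,ω) = (0.6000000, 0.0000000, 0.7000000, 0.8000000)
q' = normalize(q + ½dt·q⊗(0,ω)) = (0.0060, 0.9999, 0.0070, 0.0080)
p + v·dt = (-0.6120, 1.8320, -1.3040)
v + (F/m)dt = (-0.5760, 1.4640, -0.2000)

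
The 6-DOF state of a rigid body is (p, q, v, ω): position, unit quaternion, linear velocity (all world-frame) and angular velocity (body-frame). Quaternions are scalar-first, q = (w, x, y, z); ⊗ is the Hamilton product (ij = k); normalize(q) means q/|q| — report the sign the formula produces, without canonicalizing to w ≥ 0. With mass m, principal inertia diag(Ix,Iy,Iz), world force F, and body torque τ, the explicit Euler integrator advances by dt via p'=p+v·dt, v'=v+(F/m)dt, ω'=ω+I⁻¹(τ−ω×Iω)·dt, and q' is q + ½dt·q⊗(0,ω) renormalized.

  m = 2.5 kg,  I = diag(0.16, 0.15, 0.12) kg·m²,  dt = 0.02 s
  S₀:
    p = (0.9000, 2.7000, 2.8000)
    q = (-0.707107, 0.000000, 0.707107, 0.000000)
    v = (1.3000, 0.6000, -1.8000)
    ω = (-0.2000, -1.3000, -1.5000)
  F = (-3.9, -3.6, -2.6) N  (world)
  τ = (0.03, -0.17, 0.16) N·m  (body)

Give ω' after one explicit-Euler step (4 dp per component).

(τ − ω×Iω)/I = (0.5531, -1.2133, 1.3550)
ω' = ω + α·dt = (-0.1889, -1.3243, -1.4729)

ω' = (-0.1889, -1.3243, -1.4729)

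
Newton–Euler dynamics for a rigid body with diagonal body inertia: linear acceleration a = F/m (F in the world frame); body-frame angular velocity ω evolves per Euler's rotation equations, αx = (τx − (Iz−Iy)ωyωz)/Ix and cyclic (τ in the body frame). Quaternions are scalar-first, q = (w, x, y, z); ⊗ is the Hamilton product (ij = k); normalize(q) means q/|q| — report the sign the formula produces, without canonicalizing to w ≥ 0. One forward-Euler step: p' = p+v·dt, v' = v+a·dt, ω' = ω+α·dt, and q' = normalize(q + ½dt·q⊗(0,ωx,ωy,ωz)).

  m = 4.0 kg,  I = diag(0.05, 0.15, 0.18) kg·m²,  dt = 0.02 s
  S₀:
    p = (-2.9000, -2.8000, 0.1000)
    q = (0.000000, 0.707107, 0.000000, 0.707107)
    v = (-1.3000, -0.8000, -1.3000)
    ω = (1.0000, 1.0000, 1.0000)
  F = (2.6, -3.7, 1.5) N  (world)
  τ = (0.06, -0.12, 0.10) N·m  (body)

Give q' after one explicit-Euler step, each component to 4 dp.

q' = (-0.0141, 0.6999, 0.0000, 0.7141)

q⊗(0,ω) = (-1.4142140, -0.7071070, 0.0000000, 0.7071070)
q + ½dt·q⊗(0,ω), renormalized = (-0.0141, 0.6999, 0.0000, 0.7141)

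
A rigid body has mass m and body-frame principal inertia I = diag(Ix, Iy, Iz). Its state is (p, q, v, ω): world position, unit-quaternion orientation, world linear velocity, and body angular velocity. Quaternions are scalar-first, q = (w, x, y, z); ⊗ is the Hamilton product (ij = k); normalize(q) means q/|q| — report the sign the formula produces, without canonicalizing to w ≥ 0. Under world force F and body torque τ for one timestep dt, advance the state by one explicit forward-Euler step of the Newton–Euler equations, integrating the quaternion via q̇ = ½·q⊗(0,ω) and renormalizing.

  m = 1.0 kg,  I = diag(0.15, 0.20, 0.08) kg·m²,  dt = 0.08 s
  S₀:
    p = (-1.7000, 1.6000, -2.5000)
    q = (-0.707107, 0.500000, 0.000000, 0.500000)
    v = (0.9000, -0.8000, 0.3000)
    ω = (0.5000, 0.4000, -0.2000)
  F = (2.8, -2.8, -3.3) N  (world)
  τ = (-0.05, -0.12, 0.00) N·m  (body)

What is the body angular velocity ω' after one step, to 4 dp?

ω' = (0.4682, 0.3548, -0.2100)

gyro term ω×Iω = (0.0096, -0.0070, 0.0100)
α = I⁻¹(τ − ω×Iω) = (-0.3973, -0.5650, -0.1250)
ω + α·dt = (0.4682, 0.3548, -0.2100)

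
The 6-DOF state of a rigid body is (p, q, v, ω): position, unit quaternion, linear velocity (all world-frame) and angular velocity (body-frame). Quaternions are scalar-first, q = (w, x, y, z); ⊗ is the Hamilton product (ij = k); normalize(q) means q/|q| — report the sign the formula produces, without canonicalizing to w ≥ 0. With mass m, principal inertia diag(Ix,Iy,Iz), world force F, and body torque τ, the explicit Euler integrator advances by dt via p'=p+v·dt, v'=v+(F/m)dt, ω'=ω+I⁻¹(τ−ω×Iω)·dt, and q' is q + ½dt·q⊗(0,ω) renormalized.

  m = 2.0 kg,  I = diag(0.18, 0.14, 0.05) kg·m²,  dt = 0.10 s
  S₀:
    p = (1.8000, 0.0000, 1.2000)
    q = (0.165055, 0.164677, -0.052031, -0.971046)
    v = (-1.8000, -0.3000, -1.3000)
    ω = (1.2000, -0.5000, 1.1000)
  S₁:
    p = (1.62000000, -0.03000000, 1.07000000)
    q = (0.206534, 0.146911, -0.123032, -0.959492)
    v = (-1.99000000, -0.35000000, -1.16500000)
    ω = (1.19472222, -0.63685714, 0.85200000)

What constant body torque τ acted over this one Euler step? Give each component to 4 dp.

rate change Δω = (-0.00527778, -0.13685714, -0.24800000)
I·α + gyro = (0.0400, -0.0200, -0.1000)

τ = (0.0400, -0.0200, -0.1000)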